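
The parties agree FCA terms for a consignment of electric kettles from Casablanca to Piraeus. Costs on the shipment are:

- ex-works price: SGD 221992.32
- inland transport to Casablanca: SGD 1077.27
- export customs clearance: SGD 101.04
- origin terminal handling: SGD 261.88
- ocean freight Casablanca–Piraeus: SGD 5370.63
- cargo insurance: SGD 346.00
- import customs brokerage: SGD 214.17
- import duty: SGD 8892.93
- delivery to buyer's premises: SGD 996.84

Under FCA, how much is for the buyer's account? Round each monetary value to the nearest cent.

FCA: the seller delivers export-cleared goods to the carrier; the buyer bears costs from that point.
Seller's account: goods 221992.32 + inland to port 1077.27 + export clearance 101.04 = 223170.63
Buyer's account: origin terminal 261.88 + freight 5370.63 + insurance 346.00 + brokerage 214.17 + duty 8892.93 + delivery 996.84 = 16082.45

Buyer's account: SGD 16082.45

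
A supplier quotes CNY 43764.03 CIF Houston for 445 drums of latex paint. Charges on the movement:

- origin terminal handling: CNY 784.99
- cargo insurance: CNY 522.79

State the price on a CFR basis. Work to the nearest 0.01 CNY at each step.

Not relevant to the conversion: origin terminal — on the seller under both CIF and CFR; already in the CIF price and stays in the CFR price.
From CIF to CFR, the seller no longer bears: insurance.
CFR price = 43764.03 − 522.79 = 43241.24

CFR price: CNY 43241.24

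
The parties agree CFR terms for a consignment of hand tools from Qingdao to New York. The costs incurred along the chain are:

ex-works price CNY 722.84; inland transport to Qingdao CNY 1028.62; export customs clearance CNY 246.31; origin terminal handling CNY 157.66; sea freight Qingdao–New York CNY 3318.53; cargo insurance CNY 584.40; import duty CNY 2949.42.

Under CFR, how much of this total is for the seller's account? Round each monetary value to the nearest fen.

Seller's account: CNY 5473.96

CFR: the seller pays costs through ocean freight to the destination port, but not insurance.
Seller's account: goods 722.84 + inland to port 1028.62 + export clearance 246.31 + origin terminal 157.66 + freight 3318.53 = 5473.96
Buyer's account: insurance 584.40 + duty 2949.42 = 3533.82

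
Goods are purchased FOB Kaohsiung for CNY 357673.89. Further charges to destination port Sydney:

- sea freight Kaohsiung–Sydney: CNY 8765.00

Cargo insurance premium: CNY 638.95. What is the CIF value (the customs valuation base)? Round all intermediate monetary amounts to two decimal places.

CIF value: CNY 367077.84

CIF = FOB price + freight + insurance
CIF = 357673.89 + 8765.00 + 638.95 = 367077.84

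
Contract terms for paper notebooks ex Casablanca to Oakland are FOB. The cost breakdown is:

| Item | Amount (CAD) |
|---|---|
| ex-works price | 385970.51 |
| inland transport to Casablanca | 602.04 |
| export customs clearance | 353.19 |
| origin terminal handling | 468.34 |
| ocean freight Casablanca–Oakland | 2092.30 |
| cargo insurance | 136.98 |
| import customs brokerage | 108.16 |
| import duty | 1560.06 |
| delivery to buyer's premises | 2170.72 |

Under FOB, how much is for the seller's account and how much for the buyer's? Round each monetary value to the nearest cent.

Seller: CAD 387394.08; buyer: CAD 6068.22

FOB: the seller bears costs until goods are on board at the origin port; the buyer bears freight, insurance and all costs thereafter.
Seller's account: goods 385970.51 + inland to port 602.04 + export clearance 353.19 + origin terminal 468.34 = 387394.08
Buyer's account: freight 2092.30 + insurance 136.98 + brokerage 108.16 + duty 1560.06 + delivery 2170.72 = 6068.22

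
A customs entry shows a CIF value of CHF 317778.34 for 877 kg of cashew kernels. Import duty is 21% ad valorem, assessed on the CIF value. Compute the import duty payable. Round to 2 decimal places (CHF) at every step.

Import duty = 317778.34 × 21% = 66733.45

Import duty: CHF 66733.45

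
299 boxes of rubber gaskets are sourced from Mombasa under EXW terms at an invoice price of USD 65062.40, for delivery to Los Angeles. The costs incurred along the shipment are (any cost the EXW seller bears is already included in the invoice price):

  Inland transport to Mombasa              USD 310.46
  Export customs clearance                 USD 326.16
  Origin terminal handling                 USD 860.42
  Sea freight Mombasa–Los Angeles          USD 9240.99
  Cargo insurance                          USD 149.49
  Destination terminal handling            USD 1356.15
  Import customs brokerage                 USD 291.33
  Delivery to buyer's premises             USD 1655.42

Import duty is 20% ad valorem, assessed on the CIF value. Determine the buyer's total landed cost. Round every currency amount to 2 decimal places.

EXW: the seller makes goods available at their premises; the buyer bears all onward costs.
CIF value = EXW price + inland to port + export clearance + origin terminal + freight + insurance = 65062.40 + 310.46 + 326.16 + 860.42 + 9240.99 + 149.49 = 75949.92
Import duty = 75949.92 × 20% = 15189.98
Buyer bears: inland to port 310.46 + export clearance 326.16 + origin terminal 860.42 + freight 9240.99 + insurance 149.49 + destination terminal 1356.15 + brokerage 291.33 + delivery 1655.42 + duty 15189.98 = 29380.40
Landed cost = invoice 65062.40 + 29380.40 = 94442.80

Total landed cost: USD 94442.80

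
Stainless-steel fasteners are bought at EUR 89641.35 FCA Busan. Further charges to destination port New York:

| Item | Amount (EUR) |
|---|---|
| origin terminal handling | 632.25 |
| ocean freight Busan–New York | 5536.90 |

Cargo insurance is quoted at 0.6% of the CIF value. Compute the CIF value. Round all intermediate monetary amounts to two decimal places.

CIF value: EUR 96388.83

Let C be the CIF value. C = FCA price + pre-shipment costs + freight + 0.6% × C
C − 0.6% × C = 89641.35 + 632.25 + 5536.90
0.994 × C = 95810.50
C = 95810.50 / 0.994 = 96388.83
Insurance premium = 0.6% × 96388.83 = 578.33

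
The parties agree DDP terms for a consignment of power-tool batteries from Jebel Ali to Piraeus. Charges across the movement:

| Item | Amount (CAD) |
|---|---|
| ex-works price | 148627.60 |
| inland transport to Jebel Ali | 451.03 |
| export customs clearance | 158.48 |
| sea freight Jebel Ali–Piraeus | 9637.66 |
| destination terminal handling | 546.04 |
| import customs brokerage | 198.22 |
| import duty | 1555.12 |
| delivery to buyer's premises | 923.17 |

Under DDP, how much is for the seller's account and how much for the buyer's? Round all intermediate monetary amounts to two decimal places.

DDP: the seller bears all costs including import duty.
Seller's account: goods 148627.60 + inland to port 451.03 + export clearance 158.48 + freight 9637.66 + destination terminal 546.04 + brokerage 198.22 + duty 1555.12 + delivery 923.17 = 162097.32
Buyer's account: 0.00

Seller: CAD 162097.32; buyer: CAD 0.00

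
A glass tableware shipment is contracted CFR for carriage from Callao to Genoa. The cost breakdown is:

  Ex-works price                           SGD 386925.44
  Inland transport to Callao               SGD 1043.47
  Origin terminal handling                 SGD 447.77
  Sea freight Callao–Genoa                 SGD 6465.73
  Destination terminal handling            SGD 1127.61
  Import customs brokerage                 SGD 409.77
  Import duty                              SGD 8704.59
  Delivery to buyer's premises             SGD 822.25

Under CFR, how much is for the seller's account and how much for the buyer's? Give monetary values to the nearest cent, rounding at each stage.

Seller: SGD 394882.41; buyer: SGD 11064.22

CFR: the seller pays costs through ocean freight to the destination port, but not insurance.
Seller's account: goods 386925.44 + inland to port 1043.47 + origin terminal 447.77 + freight 6465.73 = 394882.41
Buyer's account: destination terminal 1127.61 + brokerage 409.77 + duty 8704.59 + delivery 822.25 = 11064.22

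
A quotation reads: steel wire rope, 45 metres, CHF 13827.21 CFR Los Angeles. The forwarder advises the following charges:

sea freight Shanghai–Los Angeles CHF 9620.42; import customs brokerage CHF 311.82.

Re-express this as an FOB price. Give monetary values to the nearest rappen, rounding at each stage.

Not relevant to the conversion: brokerage — on the buyer under both terms; not part of either seller's price.
From CFR to FOB, the seller no longer bears: freight.
FOB price = 13827.21 − 9620.42 = 4206.79

FOB price: CHF 4206.79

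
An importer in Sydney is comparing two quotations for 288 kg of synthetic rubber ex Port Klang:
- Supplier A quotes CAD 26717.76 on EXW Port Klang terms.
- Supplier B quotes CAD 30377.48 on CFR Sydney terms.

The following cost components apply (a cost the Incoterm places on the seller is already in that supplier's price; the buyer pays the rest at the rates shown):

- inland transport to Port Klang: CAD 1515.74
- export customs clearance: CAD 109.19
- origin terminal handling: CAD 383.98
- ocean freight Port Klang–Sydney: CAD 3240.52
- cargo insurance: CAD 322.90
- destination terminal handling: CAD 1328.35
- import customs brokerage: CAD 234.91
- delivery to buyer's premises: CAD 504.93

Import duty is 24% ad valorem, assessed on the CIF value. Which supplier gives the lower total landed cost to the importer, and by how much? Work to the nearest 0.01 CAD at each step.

Supplier A (EXW):
CIF value = EXW price + inland to port + export clearance + origin terminal + freight + insurance = 26717.76 + 1515.74 + 109.19 + 383.98 + 3240.52 + 322.90 = 32290.09
Import duty = 32290.09 × 24% = 7749.62
Buyer bears (A): 1515.74 + 109.19 + 383.98 + 3240.52 + 322.90 + 1328.35 + 234.91 + 504.93 = 7640.52
Landed cost (A) = invoice 26717.76 + 7640.52 + duty 7749.62 = 42107.90
Supplier B (CFR):
CIF value = CFR price + insurance = 30377.48 + 322.90 = 30700.38
Import duty = 30700.38 × 24% = 7368.09
Buyer bears (B): 322.90 + 1328.35 + 234.91 + 504.93 = 2391.09
Landed cost (B) = invoice 30377.48 + 2391.09 + duty 7368.09 = 40136.66
Difference = |42107.90 − 40136.66| = 1971.24

Supplier B is cheaper by CAD 1971.24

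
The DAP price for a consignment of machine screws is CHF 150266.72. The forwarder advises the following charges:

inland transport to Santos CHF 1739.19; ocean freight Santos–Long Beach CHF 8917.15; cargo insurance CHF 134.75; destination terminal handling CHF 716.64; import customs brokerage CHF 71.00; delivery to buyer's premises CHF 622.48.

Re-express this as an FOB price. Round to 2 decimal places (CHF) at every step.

FOB price: CHF 139875.70

Not relevant to the conversion: inland to port — on the seller under both DAP and FOB; already in the DAP price and stays in the FOB price. brokerage — on the buyer under both terms; not part of either seller's price.
From DAP to FOB, the seller no longer bears: freight, insurance, destination terminal, delivery.
FOB price = 150266.72 − 8917.15 − 134.75 − 716.64 − 622.48 = 139875.70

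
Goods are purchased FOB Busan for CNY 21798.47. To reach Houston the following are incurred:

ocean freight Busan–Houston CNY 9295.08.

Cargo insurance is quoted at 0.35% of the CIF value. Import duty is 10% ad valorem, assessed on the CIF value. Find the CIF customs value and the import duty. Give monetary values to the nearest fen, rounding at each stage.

CIF value: CNY 31202.76; import duty: CNY 3120.28

Let C be the CIF value. C = FOB price + freight + 0.35% × C
C − 0.35% × C = 21798.47 + 9295.08
0.9965 × C = 31093.55
C = 31093.55 / 0.9965 = 31202.76
Insurance premium = 0.35% × 31202.76 = 109.21
Import duty = 31202.76 × 10% = 3120.28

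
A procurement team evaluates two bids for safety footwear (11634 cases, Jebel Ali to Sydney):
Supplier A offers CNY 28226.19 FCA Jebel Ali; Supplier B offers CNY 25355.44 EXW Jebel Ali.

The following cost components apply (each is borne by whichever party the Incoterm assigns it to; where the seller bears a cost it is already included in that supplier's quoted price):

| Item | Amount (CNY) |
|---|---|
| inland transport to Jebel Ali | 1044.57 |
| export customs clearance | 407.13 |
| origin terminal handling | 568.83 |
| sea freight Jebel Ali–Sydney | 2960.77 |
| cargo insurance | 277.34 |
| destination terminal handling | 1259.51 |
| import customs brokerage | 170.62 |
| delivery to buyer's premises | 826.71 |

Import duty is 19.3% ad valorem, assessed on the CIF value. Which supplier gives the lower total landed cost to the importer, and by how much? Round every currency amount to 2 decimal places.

Supplier B is cheaper by CNY 1692.92

Supplier A (FCA):
CIF value = FCA price + origin terminal + freight + insurance = 28226.19 + 568.83 + 2960.77 + 277.34 = 32033.13
Import duty = 32033.13 × 19.3% = 6182.39
Buyer bears (A): 568.83 + 2960.77 + 277.34 + 1259.51 + 170.62 + 826.71 = 6063.78
Landed cost (A) = invoice 28226.19 + 6063.78 + duty 6182.39 = 40472.36
Supplier B (EXW):
CIF value = EXW price + inland to port + export clearance + origin terminal + freight + insurance = 25355.44 + 1044.57 + 407.13 + 568.83 + 2960.77 + 277.34 = 30614.08
Import duty = 30614.08 × 19.3% = 5908.52
Buyer bears (B): 1044.57 + 407.13 + 568.83 + 2960.77 + 277.34 + 1259.51 + 170.62 + 826.71 = 7515.48
Landed cost (B) = invoice 25355.44 + 7515.48 + duty 5908.52 = 38779.44
Difference = |40472.36 − 38779.44| = 1692.92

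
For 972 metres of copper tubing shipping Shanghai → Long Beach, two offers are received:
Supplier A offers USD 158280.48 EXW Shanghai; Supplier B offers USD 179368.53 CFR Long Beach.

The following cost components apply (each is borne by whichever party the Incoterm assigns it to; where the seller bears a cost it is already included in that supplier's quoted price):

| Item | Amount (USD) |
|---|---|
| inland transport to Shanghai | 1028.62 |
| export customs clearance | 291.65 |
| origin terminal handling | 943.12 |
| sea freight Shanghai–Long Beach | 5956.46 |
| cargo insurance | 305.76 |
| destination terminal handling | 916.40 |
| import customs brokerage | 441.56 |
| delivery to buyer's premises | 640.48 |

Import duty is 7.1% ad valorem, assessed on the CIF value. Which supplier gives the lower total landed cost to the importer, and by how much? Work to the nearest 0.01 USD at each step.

Supplier A is cheaper by USD 13781.84

Supplier A (EXW):
CIF value = EXW price + inland to port + export clearance + origin terminal + freight + insurance = 158280.48 + 1028.62 + 291.65 + 943.12 + 5956.46 + 305.76 = 166806.09
Import duty = 166806.09 × 7.1% = 11843.23
Buyer bears (A): 1028.62 + 291.65 + 943.12 + 5956.46 + 305.76 + 916.40 + 441.56 + 640.48 = 10524.05
Landed cost (A) = invoice 158280.48 + 10524.05 + duty 11843.23 = 180647.76
Supplier B (CFR):
CIF value = CFR price + insurance = 179368.53 + 305.76 = 179674.29
Import duty = 179674.29 × 7.1% = 12756.87
Buyer bears (B): 305.76 + 916.40 + 441.56 + 640.48 = 2304.20
Landed cost (B) = invoice 179368.53 + 2304.20 + duty 12756.87 = 194429.60
Difference = |180647.76 − 194429.60| = 13781.84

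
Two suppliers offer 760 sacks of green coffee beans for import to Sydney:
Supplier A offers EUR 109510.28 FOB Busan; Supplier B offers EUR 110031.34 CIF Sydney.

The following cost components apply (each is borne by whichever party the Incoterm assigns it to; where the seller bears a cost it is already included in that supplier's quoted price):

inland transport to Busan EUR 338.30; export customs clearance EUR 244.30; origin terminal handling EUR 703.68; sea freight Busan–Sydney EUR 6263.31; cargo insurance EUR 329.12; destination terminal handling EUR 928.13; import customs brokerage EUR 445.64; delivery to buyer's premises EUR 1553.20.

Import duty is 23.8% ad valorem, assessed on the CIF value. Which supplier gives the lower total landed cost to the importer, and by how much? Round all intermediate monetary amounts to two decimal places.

Supplier B is cheaper by EUR 7516.35

Supplier A (FOB):
CIF value = FOB price + freight + insurance = 109510.28 + 6263.31 + 329.12 = 116102.71
Import duty = 116102.71 × 23.8% = 27632.44
Buyer bears (A): 6263.31 + 329.12 + 928.13 + 445.64 + 1553.20 = 9519.40
Landed cost (A) = invoice 109510.28 + 9519.40 + duty 27632.44 = 146662.12
Supplier B (CIF):
The CIF price already equals the CIF value: 110031.34
Import duty = 110031.34 × 23.8% = 26187.46
Buyer bears (B): 928.13 + 445.64 + 1553.20 = 2926.97
Landed cost (B) = invoice 110031.34 + 2926.97 + duty 26187.46 = 139145.77
Difference = |146662.12 − 139145.77| = 7516.35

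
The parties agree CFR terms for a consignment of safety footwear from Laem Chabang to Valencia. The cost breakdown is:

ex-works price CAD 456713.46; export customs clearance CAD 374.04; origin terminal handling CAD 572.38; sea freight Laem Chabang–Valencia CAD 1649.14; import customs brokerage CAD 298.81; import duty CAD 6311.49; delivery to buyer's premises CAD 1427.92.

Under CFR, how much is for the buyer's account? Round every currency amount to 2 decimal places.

CFR: the seller pays costs through ocean freight to the destination port, but not insurance.
Seller's account: goods 456713.46 + export clearance 374.04 + origin terminal 572.38 + freight 1649.14 = 459309.02
Buyer's account: brokerage 298.81 + duty 6311.49 + delivery 1427.92 = 8038.22

Buyer's account: CAD 8038.22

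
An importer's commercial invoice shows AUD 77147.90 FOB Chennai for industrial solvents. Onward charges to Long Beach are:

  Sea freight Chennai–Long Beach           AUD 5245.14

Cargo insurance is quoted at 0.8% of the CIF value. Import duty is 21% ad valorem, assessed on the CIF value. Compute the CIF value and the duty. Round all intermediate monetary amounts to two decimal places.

Let C be the CIF value. C = FOB price + freight + 0.8% × C
C − 0.8% × C = 77147.90 + 5245.14
0.992 × C = 82393.04
C = 82393.04 / 0.992 = 83057.50
Insurance premium = 0.8% × 83057.50 = 664.46
Import duty = 83057.50 × 21% = 17442.08

CIF value: AUD 83057.50; import duty: AUD 17442.08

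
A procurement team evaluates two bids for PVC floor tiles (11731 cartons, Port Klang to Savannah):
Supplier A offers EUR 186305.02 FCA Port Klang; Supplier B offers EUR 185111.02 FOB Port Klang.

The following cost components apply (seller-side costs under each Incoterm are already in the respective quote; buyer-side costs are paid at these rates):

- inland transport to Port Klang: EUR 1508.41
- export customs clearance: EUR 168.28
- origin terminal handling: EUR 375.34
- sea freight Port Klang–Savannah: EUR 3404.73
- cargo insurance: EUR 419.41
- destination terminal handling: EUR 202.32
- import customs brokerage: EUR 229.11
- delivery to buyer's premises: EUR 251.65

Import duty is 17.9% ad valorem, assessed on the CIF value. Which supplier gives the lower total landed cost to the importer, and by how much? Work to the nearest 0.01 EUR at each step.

Supplier A (FCA):
CIF value = FCA price + origin terminal + freight + insurance = 186305.02 + 375.34 + 3404.73 + 419.41 = 190504.50
Import duty = 190504.50 × 17.9% = 34100.31
Buyer bears (A): 375.34 + 3404.73 + 419.41 + 202.32 + 229.11 + 251.65 = 4882.56
Landed cost (A) = invoice 186305.02 + 4882.56 + duty 34100.31 = 225287.89
Supplier B (FOB):
CIF value = FOB price + freight + insurance = 185111.02 + 3404.73 + 419.41 = 188935.16
Import duty = 188935.16 × 17.9% = 33819.39
Buyer bears (B): 3404.73 + 419.41 + 202.32 + 229.11 + 251.65 = 4507.22
Landed cost (B) = invoice 185111.02 + 4507.22 + duty 33819.39 = 223437.63
Difference = |225287.89 − 223437.63| = 1850.26

Supplier B is cheaper by EUR 1850.26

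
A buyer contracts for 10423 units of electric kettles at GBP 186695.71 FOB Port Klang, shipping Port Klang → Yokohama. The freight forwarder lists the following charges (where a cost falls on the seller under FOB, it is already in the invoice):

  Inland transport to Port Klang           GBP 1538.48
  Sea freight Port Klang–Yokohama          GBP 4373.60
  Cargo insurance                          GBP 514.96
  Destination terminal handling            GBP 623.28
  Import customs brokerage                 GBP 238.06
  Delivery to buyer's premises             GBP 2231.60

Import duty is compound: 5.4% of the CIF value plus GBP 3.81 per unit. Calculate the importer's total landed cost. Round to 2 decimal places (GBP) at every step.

FOB: the seller bears costs until goods are on board at the origin port; the buyer bears freight, insurance and all costs thereafter.
Already in the invoice (seller's account under FOB): inland to port — exclude.
CIF value = FOB price + freight + insurance = 186695.71 + 4373.60 + 514.96 = 191584.27
Ad valorem component: 191584.27 × 5.4% = 10345.55
Specific component: 10423 × 3.81 = 39711.63
Import duty = 10345.55 + 39711.63 = 50057.18
Buyer bears: freight 4373.60 + insurance 514.96 + destination terminal 623.28 + brokerage 238.06 + delivery 2231.60 + duty 50057.18 = 58038.68
Landed cost = invoice 186695.71 + 58038.68 = 244734.39

Total landed cost: GBP 244734.39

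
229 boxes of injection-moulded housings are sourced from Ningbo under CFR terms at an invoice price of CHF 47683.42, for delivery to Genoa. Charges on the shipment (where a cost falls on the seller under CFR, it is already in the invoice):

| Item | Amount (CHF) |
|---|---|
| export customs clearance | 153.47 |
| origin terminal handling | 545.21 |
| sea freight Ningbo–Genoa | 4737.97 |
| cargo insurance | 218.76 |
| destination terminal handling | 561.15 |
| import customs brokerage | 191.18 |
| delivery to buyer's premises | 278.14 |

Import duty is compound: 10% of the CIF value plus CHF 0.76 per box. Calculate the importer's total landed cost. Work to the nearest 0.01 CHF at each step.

Total landed cost: CHF 53896.91

CFR: the seller pays costs through ocean freight to the destination port, but not insurance.
Already in the invoice (seller's account under CFR): export clearance, origin terminal, freight — exclude.
CIF value = CFR price + insurance = 47683.42 + 218.76 = 47902.18
Ad valorem component: 47902.18 × 10% = 4790.22
Specific component: 229 × 0.76 = 174.04
Import duty = 4790.22 + 174.04 = 4964.26
Buyer bears: insurance 218.76 + destination terminal 561.15 + brokerage 191.18 + delivery 278.14 + duty 4964.26 = 6213.49
Landed cost = invoice 47683.42 + 6213.49 = 53896.91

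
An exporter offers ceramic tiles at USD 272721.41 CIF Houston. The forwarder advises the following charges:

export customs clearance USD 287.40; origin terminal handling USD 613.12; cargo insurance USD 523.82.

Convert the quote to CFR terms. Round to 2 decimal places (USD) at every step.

Not relevant to the conversion: origin terminal, export clearance — on the seller under both CIF and CFR; already in the CIF price and stays in the CFR price.
From CIF to CFR, the seller no longer bears: insurance.
CFR price = 272721.41 − 523.82 = 272197.59

CFR price: USD 272197.59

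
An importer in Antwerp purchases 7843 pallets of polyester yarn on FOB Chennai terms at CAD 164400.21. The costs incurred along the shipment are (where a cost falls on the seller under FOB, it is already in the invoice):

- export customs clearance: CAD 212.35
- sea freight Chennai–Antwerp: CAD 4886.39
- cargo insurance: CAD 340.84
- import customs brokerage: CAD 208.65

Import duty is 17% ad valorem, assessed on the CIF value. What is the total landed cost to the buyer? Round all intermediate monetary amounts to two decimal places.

FOB: the seller bears costs until goods are on board at the origin port; the buyer bears freight, insurance and all costs thereafter.
Already in the invoice (seller's account under FOB): export clearance — exclude.
CIF value = FOB price + freight + insurance = 164400.21 + 4886.39 + 340.84 = 169627.44
Import duty = 169627.44 × 17% = 28836.66
Buyer bears: freight 4886.39 + insurance 340.84 + brokerage 208.65 + duty 28836.66 = 34272.54
Landed cost = invoice 164400.21 + 34272.54 = 198672.75

Total landed cost: CAD 198672.75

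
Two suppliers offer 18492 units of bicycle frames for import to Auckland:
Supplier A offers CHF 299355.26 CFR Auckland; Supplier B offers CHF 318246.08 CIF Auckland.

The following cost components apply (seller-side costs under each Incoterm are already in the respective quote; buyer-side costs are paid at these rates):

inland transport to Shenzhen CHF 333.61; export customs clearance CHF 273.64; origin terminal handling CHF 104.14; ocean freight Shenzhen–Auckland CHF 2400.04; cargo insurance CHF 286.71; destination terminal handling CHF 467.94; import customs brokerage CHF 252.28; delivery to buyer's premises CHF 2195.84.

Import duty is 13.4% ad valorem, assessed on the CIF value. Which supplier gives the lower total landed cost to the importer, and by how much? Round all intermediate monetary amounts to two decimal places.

Supplier A is cheaper by CHF 21097.06

Supplier A (CFR):
CIF value = CFR price + insurance = 299355.26 + 286.71 = 299641.97
Import duty = 299641.97 × 13.4% = 40152.02
Buyer bears (A): 286.71 + 467.94 + 252.28 + 2195.84 = 3202.77
Landed cost (A) = invoice 299355.26 + 3202.77 + duty 40152.02 = 342710.05
Supplier B (CIF):
The CIF price already equals the CIF value: 318246.08
Import duty = 318246.08 × 13.4% = 42644.97
Buyer bears (B): 467.94 + 252.28 + 2195.84 = 2916.06
Landed cost (B) = invoice 318246.08 + 2916.06 + duty 42644.97 = 363807.11
Difference = |342710.05 − 363807.11| = 21097.06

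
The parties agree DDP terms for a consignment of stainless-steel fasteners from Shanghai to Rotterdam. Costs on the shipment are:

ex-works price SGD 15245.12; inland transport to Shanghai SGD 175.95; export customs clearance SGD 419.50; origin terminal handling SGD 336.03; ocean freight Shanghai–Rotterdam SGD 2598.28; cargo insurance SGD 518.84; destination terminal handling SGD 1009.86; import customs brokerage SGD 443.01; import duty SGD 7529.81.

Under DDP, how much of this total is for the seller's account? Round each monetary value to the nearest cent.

DDP: the seller bears all costs including import duty.
Seller's account: goods 15245.12 + inland to port 175.95 + export clearance 419.50 + origin terminal 336.03 + freight 2598.28 + insurance 518.84 + destination terminal 1009.86 + brokerage 443.01 + duty 7529.81 = 28276.40
Buyer's account: 0.00

Seller's account: SGD 28276.40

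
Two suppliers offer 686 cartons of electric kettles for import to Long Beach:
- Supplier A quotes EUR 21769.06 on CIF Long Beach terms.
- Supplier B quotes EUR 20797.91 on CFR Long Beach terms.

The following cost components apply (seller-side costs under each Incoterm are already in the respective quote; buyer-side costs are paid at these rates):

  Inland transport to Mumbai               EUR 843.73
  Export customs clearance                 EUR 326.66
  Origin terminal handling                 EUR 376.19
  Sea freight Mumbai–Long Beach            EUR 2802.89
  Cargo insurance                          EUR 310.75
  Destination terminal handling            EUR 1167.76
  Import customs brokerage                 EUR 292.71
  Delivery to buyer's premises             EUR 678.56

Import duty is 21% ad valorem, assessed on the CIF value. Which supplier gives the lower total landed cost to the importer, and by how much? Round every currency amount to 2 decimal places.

Supplier A (CIF):
The CIF price already equals the CIF value: 21769.06
Import duty = 21769.06 × 21% = 4571.50
Buyer bears (A): 1167.76 + 292.71 + 678.56 = 2139.03
Landed cost (A) = invoice 21769.06 + 2139.03 + duty 4571.50 = 28479.59
Supplier B (CFR):
CIF value = CFR price + insurance = 20797.91 + 310.75 = 21108.66
Import duty = 21108.66 × 21% = 4432.82
Buyer bears (B): 310.75 + 1167.76 + 292.71 + 678.56 = 2449.78
Landed cost (B) = invoice 20797.91 + 2449.78 + duty 4432.82 = 27680.51
Difference = |28479.59 − 27680.51| = 799.08

Supplier B is cheaper by EUR 799.08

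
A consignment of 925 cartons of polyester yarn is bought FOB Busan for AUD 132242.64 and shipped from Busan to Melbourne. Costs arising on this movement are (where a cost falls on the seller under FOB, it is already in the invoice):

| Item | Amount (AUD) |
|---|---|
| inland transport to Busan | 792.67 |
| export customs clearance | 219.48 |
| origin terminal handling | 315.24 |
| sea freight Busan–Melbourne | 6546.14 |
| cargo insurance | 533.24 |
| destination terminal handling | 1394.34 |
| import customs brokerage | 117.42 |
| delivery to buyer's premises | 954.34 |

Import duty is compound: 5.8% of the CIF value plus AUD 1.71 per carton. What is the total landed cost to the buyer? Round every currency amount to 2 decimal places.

Total landed cost: AUD 151450.55

FOB: the seller bears costs until goods are on board at the origin port; the buyer bears freight, insurance and all costs thereafter.
Already in the invoice (seller's account under FOB): inland to port, export clearance, origin terminal — exclude.
CIF value = FOB price + freight + insurance = 132242.64 + 6546.14 + 533.24 = 139322.02
Ad valorem component: 139322.02 × 5.8% = 8080.68
Specific component: 925 × 1.71 = 1581.75
Import duty = 8080.68 + 1581.75 = 9662.43
Buyer bears: freight 6546.14 + insurance 533.24 + destination terminal 1394.34 + brokerage 117.42 + delivery 954.34 + duty 9662.43 = 19207.91
Landed cost = invoice 132242.64 + 19207.91 = 151450.55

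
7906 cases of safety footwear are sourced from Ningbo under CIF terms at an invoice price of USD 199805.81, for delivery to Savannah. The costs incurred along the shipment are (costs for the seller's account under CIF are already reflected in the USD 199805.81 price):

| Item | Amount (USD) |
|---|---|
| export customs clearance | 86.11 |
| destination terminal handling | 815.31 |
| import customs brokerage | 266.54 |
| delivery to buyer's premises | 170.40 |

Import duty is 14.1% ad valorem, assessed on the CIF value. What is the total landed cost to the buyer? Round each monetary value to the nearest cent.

CIF: the seller pays costs through ocean freight and marine insurance to the destination port.
Already in the invoice (seller's account under CIF): export clearance — exclude.
The CIF price already equals the CIF value: 199805.81
Import duty = 199805.81 × 14.1% = 28172.62
Buyer bears: destination terminal 815.31 + brokerage 266.54 + delivery 170.40 + duty 28172.62 = 29424.87
Landed cost = invoice 199805.81 + 29424.87 = 229230.68

Total landed cost: USD 229230.68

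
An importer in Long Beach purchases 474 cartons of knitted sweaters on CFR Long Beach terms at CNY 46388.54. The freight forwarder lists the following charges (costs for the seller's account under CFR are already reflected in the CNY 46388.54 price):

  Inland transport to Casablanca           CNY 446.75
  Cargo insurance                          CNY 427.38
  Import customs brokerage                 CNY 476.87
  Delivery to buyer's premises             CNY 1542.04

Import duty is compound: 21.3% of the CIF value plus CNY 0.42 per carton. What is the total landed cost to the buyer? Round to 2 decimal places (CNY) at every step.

CFR: the seller pays costs through ocean freight to the destination port, but not insurance.
Already in the invoice (seller's account under CFR): inland to port — exclude.
CIF value = CFR price + insurance = 46388.54 + 427.38 = 46815.92
Ad valorem component: 46815.92 × 21.3% = 9971.79
Specific component: 474 × 0.42 = 199.08
Import duty = 9971.79 + 199.08 = 10170.87
Buyer bears: insurance 427.38 + brokerage 476.87 + delivery 1542.04 + duty 10170.87 = 12617.16
Landed cost = invoice 46388.54 + 12617.16 = 59005.70

Total landed cost: CNY 59005.70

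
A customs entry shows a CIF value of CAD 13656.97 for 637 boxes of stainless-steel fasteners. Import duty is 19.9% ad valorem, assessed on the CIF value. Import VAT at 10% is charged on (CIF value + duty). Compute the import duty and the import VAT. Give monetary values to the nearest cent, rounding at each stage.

Import duty = 13656.97 × 19.9% = 2717.74
VAT base = CIF + duty = 13656.97 + 2717.74 = 16374.71
Import VAT = 16374.71 × 10% = 1637.47

Import duty: CAD 2717.74; import VAT: CAD 1637.47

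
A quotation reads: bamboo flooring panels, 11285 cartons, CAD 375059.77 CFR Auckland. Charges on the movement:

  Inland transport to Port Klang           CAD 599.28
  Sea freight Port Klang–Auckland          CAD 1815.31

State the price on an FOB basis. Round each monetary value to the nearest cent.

FOB price: CAD 373244.46

Not relevant to the conversion: inland to port — on the seller under both CFR and FOB; already in the CFR price and stays in the FOB price.
From CFR to FOB, the seller no longer bears: freight.
FOB price = 375059.77 − 1815.31 = 373244.46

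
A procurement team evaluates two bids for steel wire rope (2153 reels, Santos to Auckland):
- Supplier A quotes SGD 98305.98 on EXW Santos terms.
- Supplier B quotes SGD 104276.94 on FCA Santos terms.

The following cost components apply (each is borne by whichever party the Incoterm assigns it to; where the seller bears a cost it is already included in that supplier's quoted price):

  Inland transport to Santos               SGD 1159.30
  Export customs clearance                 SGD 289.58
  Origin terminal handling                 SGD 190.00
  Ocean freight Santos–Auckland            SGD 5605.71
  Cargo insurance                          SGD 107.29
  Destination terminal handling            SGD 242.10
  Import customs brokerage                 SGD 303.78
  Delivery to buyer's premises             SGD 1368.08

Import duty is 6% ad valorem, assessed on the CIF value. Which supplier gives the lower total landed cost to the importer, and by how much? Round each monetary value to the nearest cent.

Supplier A (EXW):
CIF value = EXW price + inland to port + export clearance + origin terminal + freight + insurance = 98305.98 + 1159.30 + 289.58 + 190.00 + 5605.71 + 107.29 = 105657.86
Import duty = 105657.86 × 6% = 6339.47
Buyer bears (A): 1159.30 + 289.58 + 190.00 + 5605.71 + 107.29 + 242.10 + 303.78 + 1368.08 = 9265.84
Landed cost (A) = invoice 98305.98 + 9265.84 + duty 6339.47 = 113911.29
Supplier B (FCA):
CIF value = FCA price + origin terminal + freight + insurance = 104276.94 + 190.00 + 5605.71 + 107.29 = 110179.94
Import duty = 110179.94 × 6% = 6610.80
Buyer bears (B): 190.00 + 5605.71 + 107.29 + 242.10 + 303.78 + 1368.08 = 7816.96
Landed cost (B) = invoice 104276.94 + 7816.96 + duty 6610.80 = 118704.70
Difference = |113911.29 − 118704.70| = 4793.41

Supplier A is cheaper by SGD 4793.41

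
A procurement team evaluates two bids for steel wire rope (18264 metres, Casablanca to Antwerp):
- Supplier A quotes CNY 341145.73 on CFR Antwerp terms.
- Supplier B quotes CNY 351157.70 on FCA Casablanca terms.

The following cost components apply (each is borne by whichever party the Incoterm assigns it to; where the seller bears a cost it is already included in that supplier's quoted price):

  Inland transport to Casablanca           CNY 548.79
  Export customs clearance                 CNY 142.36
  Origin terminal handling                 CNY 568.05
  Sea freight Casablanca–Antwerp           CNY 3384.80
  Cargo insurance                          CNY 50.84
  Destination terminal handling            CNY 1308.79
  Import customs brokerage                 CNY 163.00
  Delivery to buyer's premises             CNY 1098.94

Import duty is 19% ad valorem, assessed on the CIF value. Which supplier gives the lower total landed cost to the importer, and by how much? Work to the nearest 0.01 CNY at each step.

Supplier A (CFR):
CIF value = CFR price + insurance = 341145.73 + 50.84 = 341196.57
Import duty = 341196.57 × 19% = 64827.35
Buyer bears (A): 50.84 + 1308.79 + 163.00 + 1098.94 = 2621.57
Landed cost (A) = invoice 341145.73 + 2621.57 + duty 64827.35 = 408594.65
Supplier B (FCA):
CIF value = FCA price + origin terminal + freight + insurance = 351157.70 + 568.05 + 3384.80 + 50.84 = 355161.39
Import duty = 355161.39 × 19% = 67480.66
Buyer bears (B): 568.05 + 3384.80 + 50.84 + 1308.79 + 163.00 + 1098.94 = 6574.42
Landed cost (B) = invoice 351157.70 + 6574.42 + duty 67480.66 = 425212.78
Difference = |408594.65 − 425212.78| = 16618.13

Supplier A is cheaper by CNY 16618.13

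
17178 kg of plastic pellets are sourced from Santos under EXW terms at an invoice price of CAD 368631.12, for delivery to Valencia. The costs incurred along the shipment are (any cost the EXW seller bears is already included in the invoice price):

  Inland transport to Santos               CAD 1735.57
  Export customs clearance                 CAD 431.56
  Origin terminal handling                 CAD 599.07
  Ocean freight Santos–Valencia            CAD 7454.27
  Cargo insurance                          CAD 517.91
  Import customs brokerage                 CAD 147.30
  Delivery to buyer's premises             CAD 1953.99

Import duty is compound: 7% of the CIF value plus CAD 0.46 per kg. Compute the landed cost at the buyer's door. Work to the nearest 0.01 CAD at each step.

Total landed cost: CAD 415928.54

EXW: the seller makes goods available at their premises; the buyer bears all onward costs.
CIF value = EXW price + inland to port + export clearance + origin terminal + freight + insurance = 368631.12 + 1735.57 + 431.56 + 599.07 + 7454.27 + 517.91 = 379369.50
Ad valorem component: 379369.50 × 7% = 26555.87
Specific component: 17178 × 0.46 = 7901.88
Import duty = 26555.87 + 7901.88 = 34457.75
Buyer bears: inland to port 1735.57 + export clearance 431.56 + origin terminal 599.07 + freight 7454.27 + insurance 517.91 + brokerage 147.30 + delivery 1953.99 + duty 34457.75 = 47297.42
Landed cost = invoice 368631.12 + 47297.42 = 415928.54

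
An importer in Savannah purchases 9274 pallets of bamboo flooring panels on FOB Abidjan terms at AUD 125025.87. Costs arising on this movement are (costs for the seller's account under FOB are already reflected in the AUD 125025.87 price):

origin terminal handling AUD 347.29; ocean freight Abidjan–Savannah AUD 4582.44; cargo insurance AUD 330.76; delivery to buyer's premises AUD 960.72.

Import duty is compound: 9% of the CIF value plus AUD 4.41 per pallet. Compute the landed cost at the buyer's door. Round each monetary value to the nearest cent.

FOB: the seller bears costs until goods are on board at the origin port; the buyer bears freight, insurance and all costs thereafter.
Already in the invoice (seller's account under FOB): origin terminal — exclude.
CIF value = FOB price + freight + insurance = 125025.87 + 4582.44 + 330.76 = 129939.07
Ad valorem component: 129939.07 × 9% = 11694.52
Specific component: 9274 × 4.41 = 40898.34
Import duty = 11694.52 + 40898.34 = 52592.86
Buyer bears: freight 4582.44 + insurance 330.76 + delivery 960.72 + duty 52592.86 = 58466.78
Landed cost = invoice 125025.87 + 58466.78 = 183492.65

Total landed cost: AUD 183492.65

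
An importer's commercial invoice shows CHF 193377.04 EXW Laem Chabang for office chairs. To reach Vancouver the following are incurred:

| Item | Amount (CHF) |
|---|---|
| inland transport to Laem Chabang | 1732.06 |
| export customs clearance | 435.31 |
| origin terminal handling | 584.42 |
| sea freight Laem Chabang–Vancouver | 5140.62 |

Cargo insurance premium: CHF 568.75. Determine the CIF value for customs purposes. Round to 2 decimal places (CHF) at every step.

CIF = EXW price + pre-shipment costs + freight + insurance
CIF = 193377.04 + 1732.06 + 435.31 + 584.42 + 5140.62 + 568.75 = 201838.20

CIF value: CHF 201838.20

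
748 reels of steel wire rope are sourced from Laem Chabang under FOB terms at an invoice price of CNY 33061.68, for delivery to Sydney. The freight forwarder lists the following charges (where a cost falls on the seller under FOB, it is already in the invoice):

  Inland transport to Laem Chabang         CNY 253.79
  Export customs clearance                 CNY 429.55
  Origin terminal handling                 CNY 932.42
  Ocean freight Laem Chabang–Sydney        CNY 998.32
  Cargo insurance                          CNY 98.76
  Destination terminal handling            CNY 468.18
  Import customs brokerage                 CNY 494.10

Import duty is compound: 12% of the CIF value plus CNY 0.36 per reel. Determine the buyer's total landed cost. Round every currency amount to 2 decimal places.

Total landed cost: CNY 39489.37

FOB: the seller bears costs until goods are on board at the origin port; the buyer bears freight, insurance and all costs thereafter.
Already in the invoice (seller's account under FOB): inland to port, export clearance, origin terminal — exclude.
CIF value = FOB price + freight + insurance = 33061.68 + 998.32 + 98.76 = 34158.76
Ad valorem component: 34158.76 × 12% = 4099.05
Specific component: 748 × 0.36 = 269.28
Import duty = 4099.05 + 269.28 = 4368.33
Buyer bears: freight 998.32 + insurance 98.76 + destination terminal 468.18 + brokerage 494.10 + duty 4368.33 = 6427.69
Landed cost = invoice 33061.68 + 6427.69 = 39489.37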